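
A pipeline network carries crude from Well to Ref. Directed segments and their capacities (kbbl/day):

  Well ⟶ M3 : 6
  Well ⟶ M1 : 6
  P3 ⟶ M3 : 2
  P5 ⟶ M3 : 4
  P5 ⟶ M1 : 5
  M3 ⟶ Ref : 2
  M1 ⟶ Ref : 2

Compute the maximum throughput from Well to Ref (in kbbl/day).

4

Augment Well→M3→Ref: bottleneck 2, flow now 2.
Augment Well→M1→Ref: bottleneck 2, flow now 4.
No augmenting path remains; maximum flow = 4.
In the residual graph, reachable from Well: {Well, M3, M1}.
Min-cut edges: M3→Ref (2), M1→Ref (2); capacity 2 + 2 = 4.
This cut is saturated, so no flow can exceed 4.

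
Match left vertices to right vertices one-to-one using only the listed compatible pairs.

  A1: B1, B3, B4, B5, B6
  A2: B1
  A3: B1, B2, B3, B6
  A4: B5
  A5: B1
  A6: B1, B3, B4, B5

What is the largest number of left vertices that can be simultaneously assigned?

Unit-capacity flow: source→left, listed edges, right→sink; max matching = max flow.
Augmenting path A1→B1 (+1); matched 1.
Augmenting path A3→B2 (+1); matched 2.
Augmenting path A4→B5 (+1); matched 3.
Augmenting path A6→B3 (+1); matched 4.
Augmenting path A2→B1→A1→B4 (+1); matched 5.
No augmenting path remains; maximum matching = 5.
König certificate: {A1, A3, A4, A6, B1} is a vertex cover of size 5 (every listed pair touches it), so no matching can be larger.

5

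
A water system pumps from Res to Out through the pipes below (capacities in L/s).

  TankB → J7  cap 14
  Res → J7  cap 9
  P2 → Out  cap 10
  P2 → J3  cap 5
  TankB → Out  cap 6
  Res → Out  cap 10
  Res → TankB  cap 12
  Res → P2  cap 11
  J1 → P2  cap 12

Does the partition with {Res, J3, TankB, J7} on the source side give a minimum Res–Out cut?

No — its capacity is 27, but the minimum cut has capacity 26.

Given cut capacity: 11 + 10 + 6 = 27.
Augment Res→Out: bottleneck 10, flow now 10.
Augment Res→P2→Out: bottleneck 10, flow now 20.
Augment Res→TankB→Out: bottleneck 6, flow now 26.
No augmenting path remains; maximum flow = 26.
In the residual graph, reachable from Res: {Res, P2, J3, TankB, J7}.
Min-cut edges: Res→Out (10), P2→Out (10), TankB→Out (6); capacity 10 + 10 + 6 = 26.
Cut capacity 27 exceeds the max flow 26, so it is not minimum.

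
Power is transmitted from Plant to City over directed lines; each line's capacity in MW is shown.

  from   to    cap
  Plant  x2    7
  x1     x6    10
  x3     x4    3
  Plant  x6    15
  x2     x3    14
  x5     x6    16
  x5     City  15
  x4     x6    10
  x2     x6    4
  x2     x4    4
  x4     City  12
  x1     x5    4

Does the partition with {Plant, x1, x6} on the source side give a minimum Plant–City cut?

Given cut capacity: 7 + 4 = 11.
Augment Plant→x2→x4→City: bottleneck 4, flow now 4.
Augment Plant→x2→x3→x4→City: bottleneck 3, flow now 7.
No augmenting path remains; maximum flow = 7.
In the residual graph, reachable from Plant: {Plant, x6}.
Min-cut edges: Plant→x2 (7); capacity 7 = 7.
Cut capacity 11 exceeds the max flow 7, so it is not minimum.

No — its capacity is 11, but the minimum cut has capacity 7.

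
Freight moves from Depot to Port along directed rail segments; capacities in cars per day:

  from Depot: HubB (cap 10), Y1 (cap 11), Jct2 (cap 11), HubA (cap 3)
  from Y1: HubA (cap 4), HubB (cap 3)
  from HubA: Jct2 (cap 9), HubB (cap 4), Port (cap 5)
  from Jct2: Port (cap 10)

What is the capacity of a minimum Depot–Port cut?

Augment Depot→HubA→Port: bottleneck 3, flow now 3.
Augment Depot→Jct2→Port: bottleneck 10, flow now 13.
Augment Depot→Y1→HubA→Port: bottleneck 2, flow now 15.
No augmenting path remains; maximum flow = 15.
By max-flow min-cut, the minimum cut capacity equals the max flow.
In the residual graph, reachable from Depot: {Depot, Y1, HubA, HubB, Jct2}.
Min-cut edges: HubA→Port (5), Jct2→Port (10); capacity 5 + 10 = 15.

15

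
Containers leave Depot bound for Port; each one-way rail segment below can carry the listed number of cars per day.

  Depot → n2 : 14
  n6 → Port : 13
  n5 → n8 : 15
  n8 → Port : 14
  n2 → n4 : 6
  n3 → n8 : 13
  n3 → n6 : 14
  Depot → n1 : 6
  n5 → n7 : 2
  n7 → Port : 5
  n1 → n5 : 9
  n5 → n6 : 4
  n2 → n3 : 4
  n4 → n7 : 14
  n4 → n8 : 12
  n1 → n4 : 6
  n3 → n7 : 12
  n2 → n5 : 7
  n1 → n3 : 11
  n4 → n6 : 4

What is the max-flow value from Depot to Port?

Augment Depot→n1→n3→n6→Port: bottleneck 6, flow now 6.
Augment Depot→n2→n3→n6→Port: bottleneck 4, flow now 10.
Augment Depot→n2→n4→n6→Port: bottleneck 3, flow now 13.
Augment Depot→n2→n4→n7→Port: bottleneck 3, flow now 16.
Augment Depot→n2→n5→n7→Port: bottleneck 2, flow now 18.
Augment Depot→n2→n5→n8→Port: bottleneck 2, flow now 20.
No augmenting path remains; maximum flow = 20.
In the residual graph, reachable from Depot: {Depot}.
Min-cut edges: Depot→n1 (6), Depot→n2 (14); capacity 6 + 14 = 20.
This cut is saturated, so no flow can exceed 20.

20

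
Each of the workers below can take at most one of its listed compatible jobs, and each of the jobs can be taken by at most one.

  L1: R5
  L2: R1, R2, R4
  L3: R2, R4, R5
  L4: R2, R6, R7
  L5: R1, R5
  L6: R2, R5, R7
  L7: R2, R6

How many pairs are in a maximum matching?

6

Unit-capacity flow: source→left, listed edges, right→sink; max matching = max flow.
Augmenting path L1→R5 (+1); matched 1.
Augmenting path L2→R1 (+1); matched 2.
Augmenting path L3→R2 (+1); matched 3.
Augmenting path L4→R6 (+1); matched 4.
Augmenting path L6→R7 (+1); matched 5.
Augmenting path L5→R1→L2→R4 (+1); matched 6.
No augmenting path remains; maximum matching = 6.
König certificate: {R1, R2, R4, R5, R6, R7} is a vertex cover of size 6 (every listed pair touches it), so no matching can be larger.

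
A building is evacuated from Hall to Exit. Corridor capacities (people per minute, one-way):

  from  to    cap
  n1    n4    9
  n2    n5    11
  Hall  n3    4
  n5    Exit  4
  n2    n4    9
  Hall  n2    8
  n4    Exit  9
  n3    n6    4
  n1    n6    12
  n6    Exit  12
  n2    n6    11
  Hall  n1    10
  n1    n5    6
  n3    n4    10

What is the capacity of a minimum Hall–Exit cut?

22

Augment Hall→n1→n4→Exit: bottleneck 9, flow now 9.
Augment Hall→n1→n5→Exit: bottleneck 1, flow now 10.
Augment Hall→n2→n5→Exit: bottleneck 3, flow now 13.
Augment Hall→n2→n6→Exit: bottleneck 5, flow now 18.
Augment Hall→n3→n6→Exit: bottleneck 4, flow now 22.
No augmenting path remains; maximum flow = 22.
By max-flow min-cut, the minimum cut capacity equals the max flow.
In the residual graph, reachable from Hall: {Hall}.
Min-cut edges: Hall→n1 (10), Hall→n2 (8), Hall→n3 (4); capacity 10 + 8 + 4 = 22.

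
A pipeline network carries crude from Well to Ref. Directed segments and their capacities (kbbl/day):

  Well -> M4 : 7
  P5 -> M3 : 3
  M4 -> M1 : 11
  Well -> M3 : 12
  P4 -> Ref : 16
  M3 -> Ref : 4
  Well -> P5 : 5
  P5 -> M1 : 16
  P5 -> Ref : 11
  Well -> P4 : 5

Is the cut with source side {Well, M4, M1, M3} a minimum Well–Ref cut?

Given cut capacity: 5 + 5 + 4 = 14.
Augment Well→P4→Ref: bottleneck 5, flow now 5.
Augment Well→P5→Ref: bottleneck 5, flow now 10.
Augment Well→M3→Ref: bottleneck 4, flow now 14.
No augmenting path remains; maximum flow = 14.
Cut capacity 14 equals the max flow, so it is a minimum cut.

Yes — it is a minimum cut (capacity 14).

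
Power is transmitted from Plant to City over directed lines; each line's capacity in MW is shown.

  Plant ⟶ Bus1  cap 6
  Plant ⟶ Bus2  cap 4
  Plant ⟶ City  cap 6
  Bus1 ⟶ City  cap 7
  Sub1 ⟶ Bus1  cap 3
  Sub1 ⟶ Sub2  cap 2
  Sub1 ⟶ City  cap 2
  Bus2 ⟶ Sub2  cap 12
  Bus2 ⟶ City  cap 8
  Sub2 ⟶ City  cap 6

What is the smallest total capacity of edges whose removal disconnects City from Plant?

16

Augment Plant→City: bottleneck 6, flow now 6.
Augment Plant→Bus1→City: bottleneck 6, flow now 12.
Augment Plant→Bus2→City: bottleneck 4, flow now 16.
No augmenting path remains; maximum flow = 16.
By max-flow min-cut, the minimum cut capacity equals the max flow.
In the residual graph, reachable from Plant: {Plant}.
Min-cut edges: Plant→Bus1 (6), Plant→Bus2 (4), Plant→City (6); capacity 6 + 4 + 6 = 16.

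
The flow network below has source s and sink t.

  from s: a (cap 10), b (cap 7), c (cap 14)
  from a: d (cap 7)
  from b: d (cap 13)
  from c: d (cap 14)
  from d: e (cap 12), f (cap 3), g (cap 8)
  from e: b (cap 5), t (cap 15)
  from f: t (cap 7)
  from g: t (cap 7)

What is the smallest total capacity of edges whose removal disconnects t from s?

22

Augment s→a→d→e→t: bottleneck 7, flow now 7.
Augment s→b→d→e→t: bottleneck 5, flow now 12.
Augment s→b→d→f→t: bottleneck 2, flow now 14.
Augment s→c→d→f→t: bottleneck 1, flow now 15.
Augment s→c→d→g→t: bottleneck 7, flow now 22.
No augmenting path remains; maximum flow = 22.
By max-flow min-cut, the minimum cut capacity equals the max flow.
In the residual graph, reachable from s: {s, a, b, c, d, g}.
Min-cut edges: d→e (12), d→f (3), g→t (7); capacity 12 + 3 + 7 = 22.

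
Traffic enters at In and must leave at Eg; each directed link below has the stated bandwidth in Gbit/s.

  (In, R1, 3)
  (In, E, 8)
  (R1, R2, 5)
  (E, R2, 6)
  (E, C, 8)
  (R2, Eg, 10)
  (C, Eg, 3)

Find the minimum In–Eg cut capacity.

11

Augment In→R1→R2→Eg: bottleneck 3, flow now 3.
Augment In→E→R2→Eg: bottleneck 6, flow now 9.
Augment In→E→C→Eg: bottleneck 2, flow now 11.
No augmenting path remains; maximum flow = 11.
By max-flow min-cut, the minimum cut capacity equals the max flow.
In the residual graph, reachable from In: {In}.
Min-cut edges: In→R1 (3), In→E (8); capacity 3 + 8 = 11.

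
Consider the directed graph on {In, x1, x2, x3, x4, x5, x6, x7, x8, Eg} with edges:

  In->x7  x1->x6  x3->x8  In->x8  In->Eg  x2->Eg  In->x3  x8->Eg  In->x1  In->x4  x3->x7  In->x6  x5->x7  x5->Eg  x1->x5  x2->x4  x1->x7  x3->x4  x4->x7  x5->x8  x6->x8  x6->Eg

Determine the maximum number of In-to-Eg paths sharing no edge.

Assign every edge capacity 1; by Menger, the answer equals the max flow.
Path In→Eg (+1); total 1.
Path In→x6→Eg (+1); total 2.
Path In→x8→Eg (+1); total 3.
Path In→x1→x5→Eg (+1); total 4.
No residual In→Eg path; max flow = 4.
Certifying cut of size 4: {In→Eg, In→x1, In→x6, x8→Eg}.

4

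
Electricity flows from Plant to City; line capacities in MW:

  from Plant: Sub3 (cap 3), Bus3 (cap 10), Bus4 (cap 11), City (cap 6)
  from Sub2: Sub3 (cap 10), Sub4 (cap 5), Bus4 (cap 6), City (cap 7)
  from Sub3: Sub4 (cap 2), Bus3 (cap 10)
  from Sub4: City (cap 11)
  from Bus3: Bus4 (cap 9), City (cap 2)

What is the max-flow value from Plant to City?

10

Augment Plant→City: bottleneck 6, flow now 6.
Augment Plant→Bus3→City: bottleneck 2, flow now 8.
Augment Plant→Sub3→Sub4→City: bottleneck 2, flow now 10.
No augmenting path remains; maximum flow = 10.
In the residual graph, reachable from Plant: {Plant, Sub3, Bus3, Bus4}.
Min-cut edges: Plant→City (6), Sub3→Sub4 (2), Bus3→City (2); capacity 6 + 2 + 2 = 10.
This cut is saturated, so no flow can exceed 10.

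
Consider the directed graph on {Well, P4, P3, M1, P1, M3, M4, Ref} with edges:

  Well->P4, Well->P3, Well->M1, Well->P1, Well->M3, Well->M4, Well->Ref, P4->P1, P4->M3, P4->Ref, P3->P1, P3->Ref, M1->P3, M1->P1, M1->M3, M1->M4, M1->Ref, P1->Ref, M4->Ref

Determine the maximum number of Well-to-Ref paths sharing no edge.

Assign every edge capacity 1; by Menger, the answer equals the max flow.
Path Well→Ref (+1); total 1.
Path Well→P4→Ref (+1); total 2.
Path Well→P3→Ref (+1); total 3.
Path Well→M1→Ref (+1); total 4.
Path Well→P1→Ref (+1); total 5.
Path Well→M4→Ref (+1); total 6.
No residual Well→Ref path; max flow = 6.
Certifying cut of size 6: {Well→M1, Well→M4, Well→P1, Well→P3, Well→P4, Well→Ref}.

6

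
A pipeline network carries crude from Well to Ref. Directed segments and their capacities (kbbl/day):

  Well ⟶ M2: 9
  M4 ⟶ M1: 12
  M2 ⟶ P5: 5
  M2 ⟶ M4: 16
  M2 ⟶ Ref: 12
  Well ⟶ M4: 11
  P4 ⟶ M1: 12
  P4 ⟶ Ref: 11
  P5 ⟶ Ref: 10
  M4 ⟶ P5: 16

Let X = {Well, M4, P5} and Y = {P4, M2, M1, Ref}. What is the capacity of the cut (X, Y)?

31

Edges leaving {Well, M4, P5}: Well→M2 (9), M4→M1 (12), P5→Ref (10).
Cut capacity = 9 + 12 + 10 = 31.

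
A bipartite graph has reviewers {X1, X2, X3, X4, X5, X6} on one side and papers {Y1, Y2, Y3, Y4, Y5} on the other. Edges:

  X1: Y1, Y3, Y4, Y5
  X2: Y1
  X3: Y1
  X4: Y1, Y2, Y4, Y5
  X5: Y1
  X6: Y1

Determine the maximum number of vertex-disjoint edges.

3

Unit-capacity flow: source→left, listed edges, right→sink; max matching = max flow.
Augmenting path X1→Y1 (+1); matched 1.
Augmenting path X4→Y2 (+1); matched 2.
Augmenting path X2→Y1→X1→Y3 (+1); matched 3.
No augmenting path remains; maximum matching = 3.
König certificate: {X1, X4, Y1} is a vertex cover of size 3 (every listed pair touches it), so no matching can be larger.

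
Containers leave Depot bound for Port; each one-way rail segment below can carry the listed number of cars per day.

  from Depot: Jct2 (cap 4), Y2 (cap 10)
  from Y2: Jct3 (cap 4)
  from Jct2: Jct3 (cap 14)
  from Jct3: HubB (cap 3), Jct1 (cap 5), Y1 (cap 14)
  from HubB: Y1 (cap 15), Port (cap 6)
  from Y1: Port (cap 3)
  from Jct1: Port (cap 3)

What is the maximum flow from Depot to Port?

Augment Depot→Y2→Jct3→HubB→Port: bottleneck 3, flow now 3.
Augment Depot→Y2→Jct3→Y1→Port: bottleneck 1, flow now 4.
Augment Depot→Jct2→Jct3→Y1→Port: bottleneck 2, flow now 6.
Augment Depot→Jct2→Jct3→Jct1→Port: bottleneck 2, flow now 8.
No augmenting path remains; maximum flow = 8.
In the residual graph, reachable from Depot: {Depot, Y2}.
Min-cut edges: Depot→Jct2 (4), Y2→Jct3 (4); capacity 4 + 4 = 8.
This cut is saturated, so no flow can exceed 8.

8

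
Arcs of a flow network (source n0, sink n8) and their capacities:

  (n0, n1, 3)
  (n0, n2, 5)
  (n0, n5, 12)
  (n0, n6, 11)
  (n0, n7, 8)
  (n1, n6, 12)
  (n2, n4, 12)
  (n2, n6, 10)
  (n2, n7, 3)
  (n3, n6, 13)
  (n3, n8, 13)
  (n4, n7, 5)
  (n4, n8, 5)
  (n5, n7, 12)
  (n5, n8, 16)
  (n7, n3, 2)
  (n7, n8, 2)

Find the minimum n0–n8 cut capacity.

21

Augment n0→n5→n8: bottleneck 12, flow now 12.
Augment n0→n7→n8: bottleneck 2, flow now 14.
Augment n0→n2→n4→n8: bottleneck 5, flow now 19.
Augment n0→n7→n3→n8: bottleneck 2, flow now 21.
No augmenting path remains; maximum flow = 21.
By max-flow min-cut, the minimum cut capacity equals the max flow.
In the residual graph, reachable from n0: {n0, n1, n6, n7}.
Min-cut edges: n0→n2 (5), n0→n5 (12), n7→n3 (2), n7→n8 (2); capacity 5 + 12 + 2 + 2 = 21.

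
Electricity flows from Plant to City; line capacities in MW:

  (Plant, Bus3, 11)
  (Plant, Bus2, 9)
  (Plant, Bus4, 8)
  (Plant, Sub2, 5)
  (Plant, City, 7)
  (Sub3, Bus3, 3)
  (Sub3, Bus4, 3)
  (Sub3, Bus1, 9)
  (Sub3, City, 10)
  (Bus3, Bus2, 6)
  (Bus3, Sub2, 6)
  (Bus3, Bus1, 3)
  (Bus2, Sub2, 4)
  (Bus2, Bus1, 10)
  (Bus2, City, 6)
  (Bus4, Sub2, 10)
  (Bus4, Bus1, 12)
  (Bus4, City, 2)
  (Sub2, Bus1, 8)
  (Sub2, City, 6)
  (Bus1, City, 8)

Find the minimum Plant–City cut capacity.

29

Augment Plant→City: bottleneck 7, flow now 7.
Augment Plant→Bus2→City: bottleneck 6, flow now 13.
Augment Plant→Bus4→City: bottleneck 2, flow now 15.
Augment Plant→Sub2→City: bottleneck 5, flow now 20.
Augment Plant→Bus3→Sub2→City: bottleneck 1, flow now 21.
Augment Plant→Bus3→Bus1→City: bottleneck 3, flow now 24.
Augment Plant→Bus2→Bus1→City: bottleneck 3, flow now 27.
Augment Plant→Bus4→Bus1→City: bottleneck 2, flow now 29.
No augmenting path remains; maximum flow = 29.
By max-flow min-cut, the minimum cut capacity equals the max flow.
In the residual graph, reachable from Plant: {Plant, Bus3, Bus2, Bus4, Sub2, Bus1}.
Min-cut edges: Plant→City (7), Bus2→City (6), Bus4→City (2), Sub2→City (6), Bus1→City (8); capacity 7 + 6 + 2 + 6 + 8 = 29.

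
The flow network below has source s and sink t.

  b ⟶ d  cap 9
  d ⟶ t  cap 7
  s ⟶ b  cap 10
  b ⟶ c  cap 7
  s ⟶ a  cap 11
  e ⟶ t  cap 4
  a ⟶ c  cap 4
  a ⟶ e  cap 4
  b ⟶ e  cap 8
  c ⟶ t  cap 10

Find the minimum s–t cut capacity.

Augment s→a→c→t: bottleneck 4, flow now 4.
Augment s→a→e→t: bottleneck 4, flow now 8.
Augment s→b→c→t: bottleneck 6, flow now 14.
Augment s→b→d→t: bottleneck 4, flow now 18.
No augmenting path remains; maximum flow = 18.
By max-flow min-cut, the minimum cut capacity equals the max flow.
In the residual graph, reachable from s: {s, a}.
Min-cut edges: s→b (10), a→c (4), a→e (4); capacity 10 + 4 + 4 = 18.

18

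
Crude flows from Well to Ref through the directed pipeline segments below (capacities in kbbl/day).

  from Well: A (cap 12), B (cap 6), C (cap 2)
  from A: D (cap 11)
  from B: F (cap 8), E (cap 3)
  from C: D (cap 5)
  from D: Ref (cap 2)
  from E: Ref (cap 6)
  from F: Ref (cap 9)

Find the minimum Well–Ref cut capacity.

Augment Well→A→D→Ref: bottleneck 2, flow now 2.
Augment Well→B→E→Ref: bottleneck 3, flow now 5.
Augment Well→B→F→Ref: bottleneck 3, flow now 8.
No augmenting path remains; maximum flow = 8.
By max-flow min-cut, the minimum cut capacity equals the max flow.
In the residual graph, reachable from Well: {Well, A, C, D}.
Min-cut edges: Well→B (6), D→Ref (2); capacity 6 + 2 = 8.

8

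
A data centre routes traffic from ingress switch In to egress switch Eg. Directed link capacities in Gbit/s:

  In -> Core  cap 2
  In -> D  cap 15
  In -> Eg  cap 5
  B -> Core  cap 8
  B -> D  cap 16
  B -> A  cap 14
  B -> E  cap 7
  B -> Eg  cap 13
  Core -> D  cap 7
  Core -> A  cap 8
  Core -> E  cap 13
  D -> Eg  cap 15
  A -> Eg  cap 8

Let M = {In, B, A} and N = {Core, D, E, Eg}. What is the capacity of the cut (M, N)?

74

Edges leaving {In, B, A}: In→Core (2), In→D (15), In→Eg (5), B→Core (8), B→D (16), B→E (7), B→Eg (13), A→Eg (8).
Cut capacity = 2 + 15 + 5 + 8 + 16 + 7 + 13 + 8 = 74.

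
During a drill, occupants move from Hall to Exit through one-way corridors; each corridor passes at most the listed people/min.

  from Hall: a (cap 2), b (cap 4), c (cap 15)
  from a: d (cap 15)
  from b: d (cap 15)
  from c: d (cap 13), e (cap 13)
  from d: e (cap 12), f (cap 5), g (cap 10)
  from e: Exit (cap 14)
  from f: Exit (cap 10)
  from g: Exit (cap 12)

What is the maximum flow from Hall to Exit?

21

Augment Hall→c→e→Exit: bottleneck 13, flow now 13.
Augment Hall→a→d→e→Exit: bottleneck 1, flow now 14.
Augment Hall→a→d→f→Exit: bottleneck 1, flow now 15.
Augment Hall→b→d→f→Exit: bottleneck 4, flow now 19.
Augment Hall→c→d→g→Exit: bottleneck 2, flow now 21.
No augmenting path remains; maximum flow = 21.
In the residual graph, reachable from Hall: {Hall}.
Min-cut edges: Hall→a (2), Hall→b (4), Hall→c (15); capacity 2 + 4 + 15 = 21.
This cut is saturated, so no flow can exceed 21.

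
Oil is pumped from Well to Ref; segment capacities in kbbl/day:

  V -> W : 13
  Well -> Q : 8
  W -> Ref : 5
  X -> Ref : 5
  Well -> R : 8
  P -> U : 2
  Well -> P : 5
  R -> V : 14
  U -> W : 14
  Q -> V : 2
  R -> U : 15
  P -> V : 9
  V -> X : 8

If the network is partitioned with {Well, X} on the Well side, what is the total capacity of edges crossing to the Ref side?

26

Edges leaving {Well, X}: Well→P (5), Well→Q (8), Well→R (8), X→Ref (5).
Cut capacity = 5 + 8 + 8 + 5 = 26.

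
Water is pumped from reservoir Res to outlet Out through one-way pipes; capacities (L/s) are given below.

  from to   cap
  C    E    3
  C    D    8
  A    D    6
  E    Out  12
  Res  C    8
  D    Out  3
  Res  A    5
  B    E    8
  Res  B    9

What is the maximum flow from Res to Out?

Augment Res→A→D→Out: bottleneck 3, flow now 3.
Augment Res→B→E→Out: bottleneck 8, flow now 11.
Augment Res→C→E→Out: bottleneck 3, flow now 14.
No augmenting path remains; maximum flow = 14.
In the residual graph, reachable from Res: {Res, A, B, C, D}.
Min-cut edges: B→E (8), C→E (3), D→Out (3); capacity 8 + 3 + 3 = 14.
This cut is saturated, so no flow can exceed 14.

14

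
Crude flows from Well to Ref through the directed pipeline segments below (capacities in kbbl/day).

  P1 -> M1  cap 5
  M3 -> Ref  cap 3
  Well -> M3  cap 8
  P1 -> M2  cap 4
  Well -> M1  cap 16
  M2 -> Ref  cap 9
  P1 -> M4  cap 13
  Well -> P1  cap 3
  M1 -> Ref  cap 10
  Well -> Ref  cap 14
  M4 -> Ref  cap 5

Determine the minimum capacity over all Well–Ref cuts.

30

Augment Well→Ref: bottleneck 14, flow now 14.
Augment Well→M1→Ref: bottleneck 10, flow now 24.
Augment Well→M3→Ref: bottleneck 3, flow now 27.
Augment Well→P1→M2→Ref: bottleneck 3, flow now 30.
No augmenting path remains; maximum flow = 30.
By max-flow min-cut, the minimum cut capacity equals the max flow.
In the residual graph, reachable from Well: {Well, M1, M3}.
Min-cut edges: Well→P1 (3), Well→Ref (14), M1→Ref (10), M3→Ref (3); capacity 3 + 14 + 10 + 3 = 30.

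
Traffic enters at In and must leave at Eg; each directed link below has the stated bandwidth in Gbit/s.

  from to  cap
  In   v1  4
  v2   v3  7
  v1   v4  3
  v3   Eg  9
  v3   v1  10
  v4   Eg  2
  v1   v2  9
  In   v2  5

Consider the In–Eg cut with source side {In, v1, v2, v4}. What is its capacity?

Edges leaving {In, v1, v2, v4}: v2→v3 (7), v4→Eg (2).
Cut capacity = 7 + 2 = 9.

9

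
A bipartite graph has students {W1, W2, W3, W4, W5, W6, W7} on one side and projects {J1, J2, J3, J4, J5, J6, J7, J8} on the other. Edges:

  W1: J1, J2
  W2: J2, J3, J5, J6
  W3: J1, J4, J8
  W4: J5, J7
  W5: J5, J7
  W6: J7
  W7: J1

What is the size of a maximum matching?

Unit-capacity flow: source→left, listed edges, right→sink; max matching = max flow.
Augmenting path W1→J1 (+1); matched 1.
Augmenting path W2→J2 (+1); matched 2.
Augmenting path W3→J4 (+1); matched 3.
Augmenting path W4→J5 (+1); matched 4.
Augmenting path W5→J7 (+1); matched 5.
Augmenting path W7→J1→W1→J2→W2→J3 (+1); matched 6.
No augmenting path remains; maximum matching = 6.
König certificate: {W1, W2, W3, W7, J5, J7} is a vertex cover of size 6 (every listed pair touches it), so no matching can be larger.

6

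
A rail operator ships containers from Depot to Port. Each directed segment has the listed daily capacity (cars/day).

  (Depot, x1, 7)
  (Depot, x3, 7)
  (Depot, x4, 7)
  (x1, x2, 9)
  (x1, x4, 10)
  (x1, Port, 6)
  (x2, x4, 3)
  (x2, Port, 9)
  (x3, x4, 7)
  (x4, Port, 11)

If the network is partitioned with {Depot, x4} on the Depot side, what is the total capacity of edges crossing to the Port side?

25

Edges leaving {Depot, x4}: Depot→x1 (7), Depot→x3 (7), x4→Port (11).
Cut capacity = 7 + 7 + 11 = 25.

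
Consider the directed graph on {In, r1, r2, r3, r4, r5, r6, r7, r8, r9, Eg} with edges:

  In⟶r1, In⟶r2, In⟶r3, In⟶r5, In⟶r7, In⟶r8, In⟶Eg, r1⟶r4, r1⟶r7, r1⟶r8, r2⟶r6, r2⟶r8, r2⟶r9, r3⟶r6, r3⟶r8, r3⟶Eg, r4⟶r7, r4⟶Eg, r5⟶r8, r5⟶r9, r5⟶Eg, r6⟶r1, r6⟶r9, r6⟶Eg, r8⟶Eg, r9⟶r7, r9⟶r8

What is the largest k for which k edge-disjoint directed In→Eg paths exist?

6

Assign every edge capacity 1; by Menger, the answer equals the max flow.
Path In→Eg (+1); total 1.
Path In→r3→Eg (+1); total 2.
Path In→r5→Eg (+1); total 3.
Path In→r8→Eg (+1); total 4.
Path In→r1→r4→Eg (+1); total 5.
Path In→r2→r6→Eg (+1); total 6.
No residual In→Eg path; max flow = 6.
Certifying cut of size 6: {In→Eg, In→r1, In→r2, In→r3, In→r5, In→r8}.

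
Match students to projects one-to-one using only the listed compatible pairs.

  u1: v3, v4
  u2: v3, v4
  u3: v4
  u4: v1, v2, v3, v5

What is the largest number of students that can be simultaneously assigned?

3

Unit-capacity flow: source→left, listed edges, right→sink; max matching = max flow.
Augmenting path u1→v3 (+1); matched 1.
Augmenting path u2→v4 (+1); matched 2.
Augmenting path u4→v1 (+1); matched 3.
No augmenting path remains; maximum matching = 3.
König certificate: {u4, v3, v4} is a vertex cover of size 3 (every listed pair touches it), so no matching can be larger.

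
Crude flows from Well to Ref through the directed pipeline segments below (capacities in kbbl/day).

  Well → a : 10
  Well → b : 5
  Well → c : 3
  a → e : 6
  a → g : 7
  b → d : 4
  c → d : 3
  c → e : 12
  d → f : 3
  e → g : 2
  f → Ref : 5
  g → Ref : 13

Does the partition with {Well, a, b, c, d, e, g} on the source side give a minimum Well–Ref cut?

Given cut capacity: 3 + 13 = 16.
Augment Well→a→g→Ref: bottleneck 7, flow now 7.
Augment Well→a→e→g→Ref: bottleneck 2, flow now 9.
Augment Well→b→d→f→Ref: bottleneck 3, flow now 12.
No augmenting path remains; maximum flow = 12.
In the residual graph, reachable from Well: {Well, a, b, c, d, e}.
Min-cut edges: a→g (7), d→f (3), e→g (2); capacity 7 + 3 + 2 = 12.
Cut capacity 16 exceeds the max flow 12, so it is not minimum.

No — its capacity is 16, but the minimum cut has capacity 12.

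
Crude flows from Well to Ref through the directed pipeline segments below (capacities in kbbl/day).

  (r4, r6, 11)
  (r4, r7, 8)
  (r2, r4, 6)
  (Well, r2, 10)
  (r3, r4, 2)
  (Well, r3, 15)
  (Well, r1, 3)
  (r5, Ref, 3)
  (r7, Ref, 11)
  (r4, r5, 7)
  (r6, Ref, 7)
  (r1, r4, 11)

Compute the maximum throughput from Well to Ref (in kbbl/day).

11

Augment Well→r1→r4→r5→Ref: bottleneck 3, flow now 3.
Augment Well→r2→r4→r6→Ref: bottleneck 6, flow now 9.
Augment Well→r3→r4→r6→Ref: bottleneck 1, flow now 10.
Augment Well→r3→r4→r7→Ref: bottleneck 1, flow now 11.
No augmenting path remains; maximum flow = 11.
In the residual graph, reachable from Well: {Well, r2, r3}.
Min-cut edges: Well→r1 (3), r2→r4 (6), r3→r4 (2); capacity 3 + 6 + 2 = 11.
This cut is saturated, so no flow can exceed 11.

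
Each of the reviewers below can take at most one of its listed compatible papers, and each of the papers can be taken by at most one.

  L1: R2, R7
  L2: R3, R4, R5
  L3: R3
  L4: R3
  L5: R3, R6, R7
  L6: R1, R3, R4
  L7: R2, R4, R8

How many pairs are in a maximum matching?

6

Unit-capacity flow: source→left, listed edges, right→sink; max matching = max flow.
Augmenting path L1→R2 (+1); matched 1.
Augmenting path L2→R3 (+1); matched 2.
Augmenting path L5→R6 (+1); matched 3.
Augmenting path L6→R1 (+1); matched 4.
Augmenting path L7→R4 (+1); matched 5.
Augmenting path L3→R3→L2→R5 (+1); matched 6.
No augmenting path remains; maximum matching = 6.
König certificate: {L1, L2, L5, L6, L7, R3} is a vertex cover of size 6 (every listed pair touches it), so no matching can be larger.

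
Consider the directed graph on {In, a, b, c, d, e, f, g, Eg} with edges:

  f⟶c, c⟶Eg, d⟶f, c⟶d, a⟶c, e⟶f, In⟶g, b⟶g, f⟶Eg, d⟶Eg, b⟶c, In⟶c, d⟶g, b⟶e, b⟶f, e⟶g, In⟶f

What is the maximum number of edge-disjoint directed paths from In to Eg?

Assign every edge capacity 1; by Menger, the answer equals the max flow.
Path In→c→Eg (+1); total 1.
Path In→f→Eg (+1); total 2.
No residual In→Eg path; max flow = 2.
Certifying cut of size 2: {In→c, In→f}.

2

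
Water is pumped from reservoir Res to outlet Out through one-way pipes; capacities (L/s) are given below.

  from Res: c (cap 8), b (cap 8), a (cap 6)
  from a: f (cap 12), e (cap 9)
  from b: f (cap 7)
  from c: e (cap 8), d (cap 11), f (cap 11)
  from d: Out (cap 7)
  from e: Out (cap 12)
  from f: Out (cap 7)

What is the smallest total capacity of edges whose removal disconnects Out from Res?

21

Augment Res→a→e→Out: bottleneck 6, flow now 6.
Augment Res→b→f→Out: bottleneck 7, flow now 13.
Augment Res→c→d→Out: bottleneck 7, flow now 20.
Augment Res→c→e→Out: bottleneck 1, flow now 21.
No augmenting path remains; maximum flow = 21.
By max-flow min-cut, the minimum cut capacity equals the max flow.
In the residual graph, reachable from Res: {Res, b}.
Min-cut edges: Res→a (6), Res→c (8), b→f (7); capacity 6 + 8 + 7 = 21.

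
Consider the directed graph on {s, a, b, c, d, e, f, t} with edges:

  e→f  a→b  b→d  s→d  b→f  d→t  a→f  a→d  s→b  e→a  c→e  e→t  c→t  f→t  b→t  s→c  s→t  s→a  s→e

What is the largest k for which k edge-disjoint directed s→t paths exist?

Assign every edge capacity 1; by Menger, the answer equals the max flow.
Path s→t (+1); total 1.
Path s→b→t (+1); total 2.
Path s→c→t (+1); total 3.
Path s→d→t (+1); total 4.
Path s→e→t (+1); total 5.
Path s→a→f→t (+1); total 6.
No residual s→t path; max flow = 6.
Certifying cut of size 6: {s→a, s→b, s→c, s→d, s→e, s→t}.

6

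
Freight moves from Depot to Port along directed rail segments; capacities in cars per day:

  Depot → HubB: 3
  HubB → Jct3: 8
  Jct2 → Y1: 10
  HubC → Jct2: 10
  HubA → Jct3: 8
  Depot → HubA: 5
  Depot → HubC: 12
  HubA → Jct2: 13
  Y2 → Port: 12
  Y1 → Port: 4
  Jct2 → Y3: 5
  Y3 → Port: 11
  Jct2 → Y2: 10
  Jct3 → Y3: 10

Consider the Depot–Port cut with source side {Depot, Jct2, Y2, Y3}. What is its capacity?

Edges leaving {Depot, Jct2, Y2, Y3}: Depot→HubA (5), Depot→HubC (12), Depot→HubB (3), Jct2→Y1 (10), Y2→Port (12), Y3→Port (11).
Cut capacity = 5 + 12 + 3 + 10 + 12 + 11 = 53.

53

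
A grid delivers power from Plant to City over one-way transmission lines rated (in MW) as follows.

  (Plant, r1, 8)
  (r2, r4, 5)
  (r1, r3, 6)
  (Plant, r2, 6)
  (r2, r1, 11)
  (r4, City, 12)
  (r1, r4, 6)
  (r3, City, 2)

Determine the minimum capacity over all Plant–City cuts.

Augment Plant→r1→r3→City: bottleneck 2, flow now 2.
Augment Plant→r1→r4→City: bottleneck 6, flow now 8.
Augment Plant→r2→r4→City: bottleneck 5, flow now 13.
No augmenting path remains; maximum flow = 13.
By max-flow min-cut, the minimum cut capacity equals the max flow.
In the residual graph, reachable from Plant: {Plant, r1, r2, r3}.
Min-cut edges: r1→r4 (6), r2→r4 (5), r3→City (2); capacity 6 + 5 + 2 = 13.

13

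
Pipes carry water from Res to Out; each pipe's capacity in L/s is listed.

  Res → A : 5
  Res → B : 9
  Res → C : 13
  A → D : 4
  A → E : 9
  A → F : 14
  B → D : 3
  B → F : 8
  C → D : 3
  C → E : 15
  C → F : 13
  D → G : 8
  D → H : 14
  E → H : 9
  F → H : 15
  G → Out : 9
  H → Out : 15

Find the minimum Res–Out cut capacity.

23

Augment Res→A→D→G→Out: bottleneck 4, flow now 4.
Augment Res→A→E→H→Out: bottleneck 1, flow now 5.
Augment Res→B→D→G→Out: bottleneck 3, flow now 8.
Augment Res→B→F→H→Out: bottleneck 6, flow now 14.
Augment Res→C→D→G→Out: bottleneck 1, flow now 15.
Augment Res→C→D→H→Out: bottleneck 2, flow now 17.
Augment Res→C→E→H→Out: bottleneck 6, flow now 23.
No augmenting path remains; maximum flow = 23.
By max-flow min-cut, the minimum cut capacity equals the max flow.
In the residual graph, reachable from Res: {Res, A, B, C, D, E, F, H}.
Min-cut edges: D→G (8), H→Out (15); capacity 8 + 15 = 23.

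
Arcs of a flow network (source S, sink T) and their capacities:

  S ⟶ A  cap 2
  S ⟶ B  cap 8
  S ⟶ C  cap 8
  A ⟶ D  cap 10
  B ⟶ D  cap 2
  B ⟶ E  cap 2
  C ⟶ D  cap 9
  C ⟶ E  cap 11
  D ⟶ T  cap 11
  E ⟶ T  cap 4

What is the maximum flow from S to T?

14

Augment S→A→D→T: bottleneck 2, flow now 2.
Augment S→B→D→T: bottleneck 2, flow now 4.
Augment S→B→E→T: bottleneck 2, flow now 6.
Augment S→C→D→T: bottleneck 7, flow now 13.
Augment S→C→E→T: bottleneck 1, flow now 14.
No augmenting path remains; maximum flow = 14.
In the residual graph, reachable from S: {S, B}.
Min-cut edges: S→A (2), S→C (8), B→D (2), B→E (2); capacity 2 + 8 + 2 + 2 = 14.
This cut is saturated, so no flow can exceed 14.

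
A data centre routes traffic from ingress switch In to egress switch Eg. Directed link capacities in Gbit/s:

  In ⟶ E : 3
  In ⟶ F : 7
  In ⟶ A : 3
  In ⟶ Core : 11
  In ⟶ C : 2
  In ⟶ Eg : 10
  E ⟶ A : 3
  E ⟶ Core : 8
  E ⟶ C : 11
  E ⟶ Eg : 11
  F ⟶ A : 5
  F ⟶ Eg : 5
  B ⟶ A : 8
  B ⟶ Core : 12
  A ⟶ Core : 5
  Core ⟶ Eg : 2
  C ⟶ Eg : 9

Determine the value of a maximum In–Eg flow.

Augment In→Eg: bottleneck 10, flow now 10.
Augment In→E→Eg: bottleneck 3, flow now 13.
Augment In→F→Eg: bottleneck 5, flow now 18.
Augment In→Core→Eg: bottleneck 2, flow now 20.
Augment In→C→Eg: bottleneck 2, flow now 22.
No augmenting path remains; maximum flow = 22.
In the residual graph, reachable from In: {In, F, A, Core}.
Min-cut edges: In→E (3), In→C (2), In→Eg (10), F→Eg (5), Core→Eg (2); capacity 3 + 2 + 10 + 5 + 2 = 22.
This cut is saturated, so no flow can exceed 22.

22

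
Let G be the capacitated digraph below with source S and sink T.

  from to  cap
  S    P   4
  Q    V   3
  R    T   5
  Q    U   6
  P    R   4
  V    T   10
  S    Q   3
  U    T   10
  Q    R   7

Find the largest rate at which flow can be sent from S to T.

Augment S→P→R→T: bottleneck 4, flow now 4.
Augment S→Q→R→T: bottleneck 1, flow now 5.
Augment S→Q→U→T: bottleneck 2, flow now 7.
No augmenting path remains; maximum flow = 7.
In the residual graph, reachable from S: {S}.
Min-cut edges: S→P (4), S→Q (3); capacity 4 + 3 = 7.
This cut is saturated, so no flow can exceed 7.

7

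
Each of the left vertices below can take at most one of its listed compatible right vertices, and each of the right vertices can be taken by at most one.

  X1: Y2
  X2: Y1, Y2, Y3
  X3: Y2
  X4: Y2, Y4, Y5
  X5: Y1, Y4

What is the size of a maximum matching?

4

Unit-capacity flow: source→left, listed edges, right→sink; max matching = max flow.
Augmenting path X1→Y2 (+1); matched 1.
Augmenting path X2→Y1 (+1); matched 2.
Augmenting path X4→Y4 (+1); matched 3.
Augmenting path X5→Y1→X2→Y3 (+1); matched 4.
No augmenting path remains; maximum matching = 4.
König certificate: {X2, X4, X5, Y2} is a vertex cover of size 4 (every listed pair touches it), so no matching can be larger.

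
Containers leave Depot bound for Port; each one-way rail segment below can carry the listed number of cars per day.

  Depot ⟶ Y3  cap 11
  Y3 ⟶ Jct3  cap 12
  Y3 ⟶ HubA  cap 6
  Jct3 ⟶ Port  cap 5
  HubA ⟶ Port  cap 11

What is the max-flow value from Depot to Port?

Augment Depot→Y3→Jct3→Port: bottleneck 5, flow now 5.
Augment Depot→Y3→HubA→Port: bottleneck 6, flow now 11.
No augmenting path remains; maximum flow = 11.
In the residual graph, reachable from Depot: {Depot}.
Min-cut edges: Depot→Y3 (11); capacity 11 = 11.
This cut is saturated, so no flow can exceed 11.

11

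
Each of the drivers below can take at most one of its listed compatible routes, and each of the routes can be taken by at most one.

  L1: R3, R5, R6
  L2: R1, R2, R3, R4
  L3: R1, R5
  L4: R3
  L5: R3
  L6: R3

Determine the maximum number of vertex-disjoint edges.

Unit-capacity flow: source→left, listed edges, right→sink; max matching = max flow.
Augmenting path L1→R3 (+1); matched 1.
Augmenting path L2→R1 (+1); matched 2.
Augmenting path L3→R5 (+1); matched 3.
Augmenting path L4→R3→L1→R6 (+1); matched 4.
No augmenting path remains; maximum matching = 4.
König certificate: {L1, L2, L3, R3} is a vertex cover of size 4 (every listed pair touches it), so no matching can be larger.

4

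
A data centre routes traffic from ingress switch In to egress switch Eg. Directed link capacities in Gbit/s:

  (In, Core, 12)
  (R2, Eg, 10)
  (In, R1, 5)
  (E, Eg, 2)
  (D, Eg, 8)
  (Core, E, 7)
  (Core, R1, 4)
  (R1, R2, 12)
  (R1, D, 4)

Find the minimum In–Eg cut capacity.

11

Augment In→Core→E→Eg: bottleneck 2, flow now 2.
Augment In→R1→D→Eg: bottleneck 4, flow now 6.
Augment In→R1→R2→Eg: bottleneck 1, flow now 7.
Augment In→Core→R1→R2→Eg: bottleneck 4, flow now 11.
No augmenting path remains; maximum flow = 11.
By max-flow min-cut, the minimum cut capacity equals the max flow.
In the residual graph, reachable from In: {In, Core, E}.
Min-cut edges: In→R1 (5), Core→R1 (4), E→Eg (2); capacity 5 + 4 + 2 = 11.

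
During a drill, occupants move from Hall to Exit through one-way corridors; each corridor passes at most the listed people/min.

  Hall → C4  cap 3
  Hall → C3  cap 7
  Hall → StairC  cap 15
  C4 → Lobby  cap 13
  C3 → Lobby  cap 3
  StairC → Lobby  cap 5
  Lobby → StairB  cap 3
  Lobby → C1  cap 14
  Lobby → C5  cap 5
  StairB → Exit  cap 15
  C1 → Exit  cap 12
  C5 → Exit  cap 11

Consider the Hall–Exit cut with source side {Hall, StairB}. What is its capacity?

40

Edges leaving {Hall, StairB}: Hall→C4 (3), Hall→C3 (7), Hall→StairC (15), StairB→Exit (15).
Cut capacity = 3 + 7 + 15 + 15 = 40.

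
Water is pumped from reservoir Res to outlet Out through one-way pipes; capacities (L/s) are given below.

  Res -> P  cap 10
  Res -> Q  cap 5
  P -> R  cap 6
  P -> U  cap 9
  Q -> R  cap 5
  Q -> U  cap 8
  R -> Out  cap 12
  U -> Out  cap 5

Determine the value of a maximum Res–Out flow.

15

Augment Res→P→R→Out: bottleneck 6, flow now 6.
Augment Res→P→U→Out: bottleneck 4, flow now 10.
Augment Res→Q→R→Out: bottleneck 5, flow now 15.
No augmenting path remains; maximum flow = 15.
In the residual graph, reachable from Res: {Res}.
Min-cut edges: Res→P (10), Res→Q (5); capacity 10 + 5 = 15.
This cut is saturated, so no flow can exceed 15.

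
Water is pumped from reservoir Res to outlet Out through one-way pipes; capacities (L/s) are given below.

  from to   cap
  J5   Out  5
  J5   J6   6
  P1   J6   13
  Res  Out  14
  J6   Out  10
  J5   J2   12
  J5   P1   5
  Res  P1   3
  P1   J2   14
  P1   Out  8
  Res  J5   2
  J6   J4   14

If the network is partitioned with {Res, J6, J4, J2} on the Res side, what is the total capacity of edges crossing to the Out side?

29

Edges leaving {Res, J6, J4, J2}: Res→J5 (2), Res→P1 (3), Res→Out (14), J6→Out (10).
Cut capacity = 2 + 3 + 14 + 10 = 29.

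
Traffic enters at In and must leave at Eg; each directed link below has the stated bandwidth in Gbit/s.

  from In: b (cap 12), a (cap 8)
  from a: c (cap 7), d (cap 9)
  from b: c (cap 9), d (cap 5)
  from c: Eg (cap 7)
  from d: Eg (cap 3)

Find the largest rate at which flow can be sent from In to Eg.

Augment In→a→c→Eg: bottleneck 7, flow now 7.
Augment In→a→d→Eg: bottleneck 1, flow now 8.
Augment In→b→d→Eg: bottleneck 2, flow now 10.
No augmenting path remains; maximum flow = 10.
In the residual graph, reachable from In: {In, a, b, c, d}.
Min-cut edges: c→Eg (7), d→Eg (3); capacity 7 + 3 = 10.
This cut is saturated, so no flow can exceed 10.

10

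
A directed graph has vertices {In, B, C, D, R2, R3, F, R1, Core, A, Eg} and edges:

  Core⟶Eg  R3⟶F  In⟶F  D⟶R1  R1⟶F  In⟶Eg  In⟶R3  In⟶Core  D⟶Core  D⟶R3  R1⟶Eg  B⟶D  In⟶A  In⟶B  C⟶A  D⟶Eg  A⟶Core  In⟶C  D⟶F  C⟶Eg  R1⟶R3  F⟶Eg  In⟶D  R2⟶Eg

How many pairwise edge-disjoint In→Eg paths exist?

6

Assign every edge capacity 1; by Menger, the answer equals the max flow.
Path In→Eg (+1); total 1.
Path In→C→Eg (+1); total 2.
Path In→D→Eg (+1); total 3.
Path In→F→Eg (+1); total 4.
Path In→Core→Eg (+1); total 5.
Path In→B→D→R1→Eg (+1); total 6.
No residual In→Eg path; max flow = 6.
Certifying cut of size 6: {Core→Eg, F→Eg, In→B, In→C, In→D, In→Eg}.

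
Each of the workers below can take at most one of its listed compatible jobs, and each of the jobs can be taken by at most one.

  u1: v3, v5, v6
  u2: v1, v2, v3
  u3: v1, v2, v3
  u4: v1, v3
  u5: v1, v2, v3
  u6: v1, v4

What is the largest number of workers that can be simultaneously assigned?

5

Unit-capacity flow: source→left, listed edges, right→sink; max matching = max flow.
Augmenting path u1→v3 (+1); matched 1.
Augmenting path u2→v1 (+1); matched 2.
Augmenting path u3→v2 (+1); matched 3.
Augmenting path u6→v4 (+1); matched 4.
Augmenting path u4→v3→u1→v5 (+1); matched 5.
No augmenting path remains; maximum matching = 5.
König certificate: {u1, u6, v1, v2, v3} is a vertex cover of size 5 (every listed pair touches it), so no matching can be larger.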